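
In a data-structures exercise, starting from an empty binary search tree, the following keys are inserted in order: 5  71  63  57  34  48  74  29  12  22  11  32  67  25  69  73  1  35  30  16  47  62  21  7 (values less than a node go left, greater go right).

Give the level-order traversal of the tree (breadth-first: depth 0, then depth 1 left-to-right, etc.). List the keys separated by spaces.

Insert 5: tree is empty, so 5 becomes the root.
Insert 71: 71 > 5 → go right. Place as right child of 5.
Insert 63: 63 > 5 → go right; 63 < 71 → go left. Place as left child of 71.
Insert 57: 57 > 5 → go right; 57 < 71 → go left; 57 < 63 → go left. Place as left child of 63.
Insert 34: 34 > 5 → go right; 34 < 71 → go left; 34 < 63 → go left; 34 < 57 → go left. Place as left child of 57.
Insert 48: 48 > 5 → go right; 48 < 71 → go left; 48 < 63 → go left; 48 < 57 → go left; 48 > 34 → go right. Place as right child of 34.
Insert 74: 74 > 5 → go right; 74 > 71 → go right. Place as right child of 71.
Insert 29: 29 > 5 → go right; 29 < 71 → go left; 29 < 63 → go left; 29 < 57 → go left; 29 < 34 → go left. Place as left child of 34.
Insert 12: 12 > 5 → go right; 12 < 71 → go left; 12 < 63 → go left; 12 < 57 → go left; 12 < 34 → go left; 12 < 29 → go left. Place as left child of 29.
Insert 22: 22 > 5 → go right; 22 < 71 → go left; 22 < 63 → go left; 22 < 57 → go left; 22 < 34 → go left; 22 < 29 → go left; 22 > 12 → go right. Place as right child of 12.
Insert 11: 11 > 5 → go right; 11 < 71 → go left; 11 < 63 → go left; 11 < 57 → go left; 11 < 34 → go left; 11 < 29 → go left; 11 < 12 → go left. Place as left child of 12.
Insert 32: 32 > 5 → go right; 32 < 71 → go left; 32 < 63 → go left; 32 < 57 → go left; 32 < 34 → go left; 32 > 29 → go right. Place as right child of 29.
Insert 67: 67 > 5 → go right; 67 < 71 → go left; 67 > 63 → go right. Place as right child of 63.
Insert 25: 25 > 5 → go right; 25 < 71 → go left; 25 < 63 → go left; 25 < 57 → go left; 25 < 34 → go left; 25 < 29 → go left; 25 > 12 → go right; 25 > 22 → go right. Place as right child of 22.
Insert 69: 69 > 5 → go right; 69 < 71 → go left; 69 > 63 → go right; 69 > 67 → go right. Place as right child of 67.
Insert 73: 73 > 5 → go right; 73 > 71 → go right; 73 < 74 → go left. Place as left child of 74.
Insert 1: 1 < 5 → go left. Place as left child of 5.
Insert 35: 35 > 5 → go right; 35 < 71 → go left; 35 < 63 → go left; 35 < 57 → go left; 35 > 34 → go right; 35 < 48 → go left. Place as left child of 48.
Insert 30: 30 > 5 → go right; 30 < 71 → go left; 30 < 63 → go left; 30 < 57 → go left; 30 < 34 → go left; 30 > 29 → go right; 30 < 32 → go left. Place as left child of 32.
Insert 16: 16 > 5 → go right; 16 < 71 → go left; 16 < 63 → go left; 16 < 57 → go left; 16 < 34 → go left; 16 < 29 → go left; 16 > 12 → go right; 16 < 22 → go left. Place as left child of 22.
Insert 47: 47 > 5 → go right; 47 < 71 → go left; 47 < 63 → go left; 47 < 57 → go left; 47 > 34 → go right; 47 < 48 → go left; 47 > 35 → go right. Place as right child of 35.
Insert 62: 62 > 5 → go right; 62 < 71 → go left; 62 < 63 → go left; 62 > 57 → go right. Place as right child of 57.
Insert 21: 21 > 5 → go right; 21 < 71 → go left; 21 < 63 → go left; 21 < 57 → go left; 21 < 34 → go left; 21 < 29 → go left; 21 > 12 → go right; 21 < 22 → go left; 21 > 16 → go right. Place as right child of 16.
Insert 7: 7 > 5 → go right; 7 < 71 → go left; 7 < 63 → go left; 7 < 57 → go left; 7 < 34 → go left; 7 < 29 → go left; 7 < 12 → go left; 7 < 11 → go left. Place as left child of 11.

5 1 71 63 74 57 67 73 34 62 69 29 48 12 32 35 11 22 30 47 7 16 25 21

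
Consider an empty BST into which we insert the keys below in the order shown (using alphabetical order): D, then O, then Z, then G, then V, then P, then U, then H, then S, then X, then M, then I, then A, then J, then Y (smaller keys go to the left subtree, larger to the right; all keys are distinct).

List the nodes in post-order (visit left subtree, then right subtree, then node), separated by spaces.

A J I M H G S U P Y X V Z O D

Insert D: tree is empty, so D becomes the root.
Insert O: O > D → go right. Place as right child of D.
Insert Z: Z > D → go right; Z > O → go right. Place as right child of O.
Insert G: G > D → go right; G < O → go left. Place as left child of O.
Insert V: V > D → go right; V > O → go right; V < Z → go left. Place as left child of Z.
Insert P: P > D → go right; P > O → go right; P < Z → go left; P < V → go left. Place as left child of V.
Insert U: U > D → go right; U > O → go right; U < Z → go left; U < V → go left; U > P → go right. Place as right child of P.
Insert H: H > D → go right; H < O → go left; H > G → go right. Place as right child of G.
Insert S: S > D → go right; S > O → go right; S < Z → go left; S < V → go left; S > P → go right; S < U → go left. Place as left child of U.
Insert X: X > D → go right; X > O → go right; X < Z → go left; X > V → go right. Place as right child of V.
Insert M: M > D → go right; M < O → go left; M > G → go right; M > H → go right. Place as right child of H.
Insert I: I > D → go right; I < O → go left; I > G → go right; I > H → go right; I < M → go left. Place as left child of M.
Insert A: A < D → go left. Place as left child of D.
Insert J: J > D → go right; J < O → go left; J > G → go right; J > H → go right; J < M → go left; J > I → go right. Place as right child of I.
Insert Y: Y > D → go right; Y > O → go right; Y < Z → go left; Y > V → go right; Y > X → go right. Place as right child of X.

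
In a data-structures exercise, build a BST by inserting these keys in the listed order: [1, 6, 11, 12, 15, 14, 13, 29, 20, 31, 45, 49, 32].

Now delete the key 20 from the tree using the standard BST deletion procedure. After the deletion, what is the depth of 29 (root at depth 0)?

Insert 1: tree is empty, so 1 becomes the root.
Insert 6: 6 > 1 → go right. Place as right child of 1.
Insert 11: 11 > 1 → go right; 11 > 6 → go right. Place as right child of 6.
Insert 12: 12 > 1 → go right; 12 > 6 → go right; 12 > 11 → go right. Place as right child of 11.
Insert 15: 15 > 1 → go right; 15 > 6 → go right; 15 > 11 → go right; 15 > 12 → go right. Place as right child of 12.
Insert 14: 14 > 1 → go right; 14 > 6 → go right; 14 > 11 → go right; 14 > 12 → go right; 14 < 15 → go left. Place as left child of 15.
Insert 13: 13 > 1 → go right; 13 > 6 → go right; 13 > 11 → go right; 13 > 12 → go right; 13 < 15 → go left; 13 < 14 → go left. Place as left child of 14.
Insert 29: 29 > 1 → go right; 29 > 6 → go right; 29 > 11 → go right; 29 > 12 → go right; 29 > 15 → go right. Place as right child of 15.
Insert 20: 20 > 1 → go right; 20 > 6 → go right; 20 > 11 → go right; 20 > 12 → go right; 20 > 15 → go right; 20 < 29 → go left. Place as left child of 29.
Insert 31: 31 > 1 → go right; 31 > 6 → go right; 31 > 11 → go right; 31 > 12 → go right; 31 > 15 → go right; 31 > 29 → go right. Place as right child of 29.
Insert 45: 45 > 1 → go right; 45 > 6 → go right; 45 > 11 → go right; 45 > 12 → go right; 45 > 15 → go right; 45 > 29 → go right; 45 > 31 → go right. Place as right child of 31.
Insert 49: 49 > 1 → go right; 49 > 6 → go right; 49 > 11 → go right; 49 > 12 → go right; 49 > 15 → go right; 49 > 29 → go right; 49 > 31 → go right; 49 > 45 → go right. Place as right child of 45.
Insert 32: 32 > 1 → go right; 32 > 6 → go right; 32 > 11 → go right; 32 > 12 → go right; 32 > 15 → go right; 32 > 29 → go right; 32 > 31 → go right; 32 < 45 → go left. Place as left child of 45.

Delete 20 (at most one child — splice it out).
After deletion, path to 29: 1 → 6 → 11 → 12 → 15 → 29.

5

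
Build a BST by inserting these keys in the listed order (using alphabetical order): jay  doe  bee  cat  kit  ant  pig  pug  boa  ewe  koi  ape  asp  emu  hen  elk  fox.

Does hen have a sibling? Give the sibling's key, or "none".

jay: root
doe: left child of jay (depth 1)
bee: left child of doe (depth 2)
cat: right child of bee (depth 3)
kit: right child of jay (depth 1)
ant: left child of bee (depth 3)
pig: right child of kit (depth 2)
pug: right child of pig (depth 3)
boa: left child of cat (depth 4)
ewe: right child of doe (depth 2)
koi: left child of pig (depth 3)
ape: right child of ant (depth 4)
asp: right child of ape (depth 5)
emu: left child of ewe (depth 3)
hen: right child of ewe (depth 3)
elk: left child of emu (depth 4)
fox: left child of hen (depth 4)

hen's parent is ewe; the other child of ewe is emu.

emu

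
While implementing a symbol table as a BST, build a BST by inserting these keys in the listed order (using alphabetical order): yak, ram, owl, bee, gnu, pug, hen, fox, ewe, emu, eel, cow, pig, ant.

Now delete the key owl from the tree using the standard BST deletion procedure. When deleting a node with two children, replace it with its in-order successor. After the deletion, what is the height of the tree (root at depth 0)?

9

Insert yak: tree is empty, so yak becomes the root.
Insert ram: ram < yak → go left. Place as left child of yak.
Insert owl: owl < yak → go left; owl < ram → go left. Place as left child of ram.
Insert bee: bee < yak → go left; bee < ram → go left; bee < owl → go left. Place as left child of owl.
Insert gnu: gnu < yak → go left; gnu < ram → go left; gnu < owl → go left; gnu > bee → go right. Place as right child of bee.
Insert pug: pug < yak → go left; pug < ram → go left; pug > owl → go right. Place as right child of owl.
Insert hen: hen < yak → go left; hen < ram → go left; hen < owl → go left; hen > bee → go right; hen > gnu → go right. Place as right child of gnu.
Insert fox: fox < yak → go left; fox < ram → go left; fox < owl → go left; fox > bee → go right; fox < gnu → go left. Place as left child of gnu.
Insert ewe: ewe < yak → go left; ewe < ram → go left; ewe < owl → go left; ewe > bee → go right; ewe < gnu → go left; ewe < fox → go left. Place as left child of fox.
Insert emu: emu < yak → go left; emu < ram → go left; emu < owl → go left; emu > bee → go right; emu < gnu → go left; emu < fox → go left; emu < ewe → go left. Place as left child of ewe.
Insert eel: eel < yak → go left; eel < ram → go left; eel < owl → go left; eel > bee → go right; eel < gnu → go left; eel < fox → go left; eel < ewe → go left; eel < emu → go left. Place as left child of emu.
Insert cow: cow < yak → go left; cow < ram → go left; cow < owl → go left; cow > bee → go right; cow < gnu → go left; cow < fox → go left; cow < ewe → go left; cow < emu → go left; cow < eel → go left. Place as left child of eel.
Insert pig: pig < yak → go left; pig < ram → go left; pig > owl → go right; pig < pug → go left. Place as left child of pug.
Insert ant: ant < yak → go left; ant < ram → go left; ant < owl → go left; ant < bee → go left. Place as left child of bee.

Delete owl (two children — replace with in-order successor).
After deletion, deepest node is cow at depth 9.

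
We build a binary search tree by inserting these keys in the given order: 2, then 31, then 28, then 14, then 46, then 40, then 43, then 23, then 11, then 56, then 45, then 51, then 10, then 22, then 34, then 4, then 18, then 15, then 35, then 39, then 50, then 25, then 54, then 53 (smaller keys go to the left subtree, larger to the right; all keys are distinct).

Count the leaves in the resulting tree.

Insert 2: tree is empty, so 2 becomes the root.
Insert 31: 31 > 2 → go right. Place as right child of 2.
Insert 28: 28 > 2 → go right; 28 < 31 → go left. Place as left child of 31.
Insert 14: 14 > 2 → go right; 14 < 31 → go left; 14 < 28 → go left. Place as left child of 28.
Insert 46: 46 > 2 → go right; 46 > 31 → go right. Place as right child of 31.
Insert 40: 40 > 2 → go right; 40 > 31 → go right; 40 < 46 → go left. Place as left child of 46.
Insert 43: 43 > 2 → go right; 43 > 31 → go right; 43 < 46 → go left; 43 > 40 → go right. Place as right child of 40.
Insert 23: 23 > 2 → go right; 23 < 31 → go left; 23 < 28 → go left; 23 > 14 → go right. Place as right child of 14.
Insert 11: 11 > 2 → go right; 11 < 31 → go left; 11 < 28 → go left; 11 < 14 → go left. Place as left child of 14.
Insert 56: 56 > 2 → go right; 56 > 31 → go right; 56 > 46 → go right. Place as right child of 46.
Insert 45: 45 > 2 → go right; 45 > 31 → go right; 45 < 46 → go left; 45 > 40 → go right; 45 > 43 → go right. Place as right child of 43.
Insert 51: 51 > 2 → go right; 51 > 31 → go right; 51 > 46 → go right; 51 < 56 → go left. Place as left child of 56.
Insert 10: 10 > 2 → go right; 10 < 31 → go left; 10 < 28 → go left; 10 < 14 → go left; 10 < 11 → go left. Place as left child of 11.
Insert 22: 22 > 2 → go right; 22 < 31 → go left; 22 < 28 → go left; 22 > 14 → go right; 22 < 23 → go left. Place as left child of 23.
Insert 34: 34 > 2 → go right; 34 > 31 → go right; 34 < 46 → go left; 34 < 40 → go left. Place as left child of 40.
Insert 4: 4 > 2 → go right; 4 < 31 → go left; 4 < 28 → go left; 4 < 14 → go left; 4 < 11 → go left; 4 < 10 → go left. Place as left child of 10.
Insert 18: 18 > 2 → go right; 18 < 31 → go left; 18 < 28 → go left; 18 > 14 → go right; 18 < 23 → go left; 18 < 22 → go left. Place as left child of 22.
Insert 15: 15 > 2 → go right; 15 < 31 → go left; 15 < 28 → go left; 15 > 14 → go right; 15 < 23 → go left; 15 < 22 → go left; 15 < 18 → go left. Place as left child of 18.
Insert 35: 35 > 2 → go right; 35 > 31 → go right; 35 < 46 → go left; 35 < 40 → go left; 35 > 34 → go right. Place as right child of 34.
Insert 39: 39 > 2 → go right; 39 > 31 → go right; 39 < 46 → go left; 39 < 40 → go left; 39 > 34 → go right; 39 > 35 → go right. Place as right child of 35.
Insert 50: 50 > 2 → go right; 50 > 31 → go right; 50 > 46 → go right; 50 < 56 → go left; 50 < 51 → go left. Place as left child of 51.
Insert 25: 25 > 2 → go right; 25 < 31 → go left; 25 < 28 → go left; 25 > 14 → go right; 25 > 23 → go right. Place as right child of 23.
Insert 54: 54 > 2 → go right; 54 > 31 → go right; 54 > 46 → go right; 54 < 56 → go left; 54 > 51 → go right. Place as right child of 51.
Insert 53: 53 > 2 → go right; 53 > 31 → go right; 53 > 46 → go right; 53 < 56 → go left; 53 > 51 → go right; 53 < 54 → go left. Place as left child of 54.

Leaves: 4, 15, 25, 39, 45, 50, 53 — 7 in total.

7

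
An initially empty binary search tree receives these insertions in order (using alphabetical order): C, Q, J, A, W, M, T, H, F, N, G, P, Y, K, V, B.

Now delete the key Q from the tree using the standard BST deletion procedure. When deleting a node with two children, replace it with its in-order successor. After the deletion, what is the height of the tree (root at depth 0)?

Insert C: tree is empty, so C becomes the root.
Insert Q: Q > C → go right. Place as right child of C.
Insert J: J > C → go right; J < Q → go left. Place as left child of Q.
Insert A: A < C → go left. Place as left child of C.
Insert W: W > C → go right; W > Q → go right. Place as right child of Q.
Insert M: M > C → go right; M < Q → go left; M > J → go right. Place as right child of J.
Insert T: T > C → go right; T > Q → go right; T < W → go left. Place as left child of W.
Insert H: H > C → go right; H < Q → go left; H < J → go left. Place as left child of J.
Insert F: F > C → go right; F < Q → go left; F < J → go left; F < H → go left. Place as left child of H.
Insert N: N > C → go right; N < Q → go left; N > J → go right; N > M → go right. Place as right child of M.
Insert G: G > C → go right; G < Q → go left; G < J → go left; G < H → go left; G > F → go right. Place as right child of F.
Insert P: P > C → go right; P < Q → go left; P > J → go right; P > M → go right; P > N → go right. Place as right child of N.
Insert Y: Y > C → go right; Y > Q → go right; Y > W → go right. Place as right child of W.
Insert K: K > C → go right; K < Q → go left; K > J → go right; K < M → go left. Place as left child of M.
Insert V: V > C → go right; V > Q → go right; V < W → go left; V > T → go right. Place as right child of T.
Insert B: B < C → go left; B > A → go right. Place as right child of A.

Delete Q (two children — replace with in-order successor).
After deletion, deepest node is G at depth 5.

5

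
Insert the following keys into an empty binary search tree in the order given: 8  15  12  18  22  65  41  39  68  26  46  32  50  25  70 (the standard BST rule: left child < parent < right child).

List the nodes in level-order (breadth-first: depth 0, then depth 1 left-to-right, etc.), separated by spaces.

8: root
15: right child of 8 (depth 1)
12: left child of 15 (depth 2)
18: right child of 15 (depth 2)
22: right child of 18 (depth 3)
65: right child of 22 (depth 4)
41: left child of 65 (depth 5)
39: left child of 41 (depth 6)
68: right child of 65 (depth 5)
26: left child of 39 (depth 7)
46: right child of 41 (depth 6)
32: right child of 26 (depth 8)
50: right child of 46 (depth 7)
25: left child of 26 (depth 8)
70: right child of 68 (depth 6)

8 15 12 18 22 65 41 68 39 46 70 26 50 25 32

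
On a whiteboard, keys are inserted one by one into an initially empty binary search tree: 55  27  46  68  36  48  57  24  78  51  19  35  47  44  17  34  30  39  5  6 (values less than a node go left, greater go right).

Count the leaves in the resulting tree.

Insert 55: tree is empty, so 55 becomes the root.
Insert 27: 27 < 55 → go left. Place as left child of 55.
Insert 46: 46 < 55 → go left; 46 > 27 → go right. Place as right child of 27.
Insert 68: 68 > 55 → go right. Place as right child of 55.
Insert 36: 36 < 55 → go left; 36 > 27 → go right; 36 < 46 → go left. Place as left child of 46.
Insert 48: 48 < 55 → go left; 48 > 27 → go right; 48 > 46 → go right. Place as right child of 46.
Insert 57: 57 > 55 → go right; 57 < 68 → go left. Place as left child of 68.
Insert 24: 24 < 55 → go left; 24 < 27 → go left. Place as left child of 27.
Insert 78: 78 > 55 → go right; 78 > 68 → go right. Place as right child of 68.
Insert 51: 51 < 55 → go left; 51 > 27 → go right; 51 > 46 → go right; 51 > 48 → go right. Place as right child of 48.
Insert 19: 19 < 55 → go left; 19 < 27 → go left; 19 < 24 → go left. Place as left child of 24.
Insert 35: 35 < 55 → go left; 35 > 27 → go right; 35 < 46 → go left; 35 < 36 → go left. Place as left child of 36.
Insert 47: 47 < 55 → go left; 47 > 27 → go right; 47 > 46 → go right; 47 < 48 → go left. Place as left child of 48.
Insert 44: 44 < 55 → go left; 44 > 27 → go right; 44 < 46 → go left; 44 > 36 → go right. Place as right child of 36.
Insert 17: 17 < 55 → go left; 17 < 27 → go left; 17 < 24 → go left; 17 < 19 → go left. Place as left child of 19.
Insert 34: 34 < 55 → go left; 34 > 27 → go right; 34 < 46 → go left; 34 < 36 → go left; 34 < 35 → go left. Place as left child of 35.
Insert 30: 30 < 55 → go left; 30 > 27 → go right; 30 < 46 → go left; 30 < 36 → go left; 30 < 35 → go left; 30 < 34 → go left. Place as left child of 34.
Insert 39: 39 < 55 → go left; 39 > 27 → go right; 39 < 46 → go left; 39 > 36 → go right; 39 < 44 → go left. Place as left child of 44.
Insert 5: 5 < 55 → go left; 5 < 27 → go left; 5 < 24 → go left; 5 < 19 → go left; 5 < 17 → go left. Place as left child of 17.
Insert 6: 6 < 55 → go left; 6 < 27 → go left; 6 < 24 → go left; 6 < 19 → go left; 6 < 17 → go left; 6 > 5 → go right. Place as right child of 5.

Leaves: 6, 30, 39, 47, 51, 57, 78 — 7 in total.

7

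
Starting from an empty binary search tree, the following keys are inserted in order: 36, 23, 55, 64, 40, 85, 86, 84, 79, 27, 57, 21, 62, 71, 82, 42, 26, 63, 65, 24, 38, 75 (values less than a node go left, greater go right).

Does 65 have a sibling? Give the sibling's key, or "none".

36: root
23: left child of 36 (depth 1)
55: right child of 36 (depth 1)
64: right child of 55 (depth 2)
40: left child of 55 (depth 2)
85: right child of 64 (depth 3)
86: right child of 85 (depth 4)
84: left child of 85 (depth 4)
79: left child of 84 (depth 5)
27: right child of 23 (depth 2)
57: left child of 64 (depth 3)
21: left child of 23 (depth 2)
62: right child of 57 (depth 4)
71: left child of 79 (depth 6)
82: right child of 79 (depth 6)
42: right child of 40 (depth 3)
26: left child of 27 (depth 3)
63: right child of 62 (depth 5)
65: left child of 71 (depth 7)
24: left child of 26 (depth 4)
38: left child of 40 (depth 3)
75: right child of 71 (depth 7)

65's parent is 71; the other child of 71 is 75.

75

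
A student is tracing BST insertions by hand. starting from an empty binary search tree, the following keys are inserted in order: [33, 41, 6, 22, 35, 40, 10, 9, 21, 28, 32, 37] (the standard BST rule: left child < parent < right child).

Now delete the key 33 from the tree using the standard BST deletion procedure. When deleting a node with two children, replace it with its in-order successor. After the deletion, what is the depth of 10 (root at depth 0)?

3

33: root
41: right child of 33 (depth 1)
6: left child of 33 (depth 1)
22: right child of 6 (depth 2)
35: left child of 41 (depth 2)
40: right child of 35 (depth 3)
10: left child of 22 (depth 3)
9: left child of 10 (depth 4)
21: right child of 10 (depth 4)
28: right child of 22 (depth 3)
32: right child of 28 (depth 4)
37: left child of 40 (depth 4)

Delete 33 (two children — replace with in-order successor).
After deletion, path to 10: 35 → 6 → 22 → 10.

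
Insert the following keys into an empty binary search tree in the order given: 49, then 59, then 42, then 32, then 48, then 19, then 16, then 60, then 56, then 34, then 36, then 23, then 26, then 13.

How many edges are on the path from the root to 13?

5

Insert 49: tree is empty, so 49 becomes the root.
Insert 59: 59 > 49 → go right. Place as right child of 49.
Insert 42: 42 < 49 → go left. Place as left child of 49.
Insert 32: 32 < 49 → go left; 32 < 42 → go left. Place as left child of 42.
Insert 48: 48 < 49 → go left; 48 > 42 → go right. Place as right child of 42.
Insert 19: 19 < 49 → go left; 19 < 42 → go left; 19 < 32 → go left. Place as left child of 32.
Insert 16: 16 < 49 → go left; 16 < 42 → go left; 16 < 32 → go left; 16 < 19 → go left. Place as left child of 19.
Insert 60: 60 > 49 → go right; 60 > 59 → go right. Place as right child of 59.
Insert 56: 56 > 49 → go right; 56 < 59 → go left. Place as left child of 59.
Insert 34: 34 < 49 → go left; 34 < 42 → go left; 34 > 32 → go right. Place as right child of 32.
Insert 36: 36 < 49 → go left; 36 < 42 → go left; 36 > 32 → go right; 36 > 34 → go right. Place as right child of 34.
Insert 23: 23 < 49 → go left; 23 < 42 → go left; 23 < 32 → go left; 23 > 19 → go right. Place as right child of 19.
Insert 26: 26 < 49 → go left; 26 < 42 → go left; 26 < 32 → go left; 26 > 19 → go right; 26 > 23 → go right. Place as right child of 23.
Insert 13: 13 < 49 → go left; 13 < 42 → go left; 13 < 32 → go left; 13 < 19 → go left; 13 < 16 → go left. Place as left child of 16.

Path to 13: 49 → 42 → 32 → 19 → 16 → 13, which is 5 edges.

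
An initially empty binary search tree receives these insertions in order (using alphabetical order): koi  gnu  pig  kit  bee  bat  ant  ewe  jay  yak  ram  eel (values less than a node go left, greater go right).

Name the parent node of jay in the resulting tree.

Resulting structure (node: left, right):
  koi: L=gnu, R=pig
  gnu: L=bee, R=kit
  pig: L=–, R=yak
  kit: L=jay, R=–
  bee: L=bat, R=ewe
  bat: L=ant, R=–
  ant: L=–, R=–
  ewe: L=eel, R=–
  jay: L=–, R=–
  yak: L=ram, R=–
  ram: L=–, R=–
  eel: L=–, R=–

kit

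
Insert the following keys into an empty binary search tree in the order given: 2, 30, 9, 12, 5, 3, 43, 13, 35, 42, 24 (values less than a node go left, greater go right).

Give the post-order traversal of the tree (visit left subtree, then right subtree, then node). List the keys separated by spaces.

3 5 24 13 12 9 42 35 43 30 2

2: root
30: right child of 2 (depth 1)
9: left child of 30 (depth 2)
12: right child of 9 (depth 3)
5: left child of 9 (depth 3)
3: left child of 5 (depth 4)
43: right child of 30 (depth 2)
13: right child of 12 (depth 4)
35: left child of 43 (depth 3)
42: right child of 35 (depth 4)
24: right child of 13 (depth 5)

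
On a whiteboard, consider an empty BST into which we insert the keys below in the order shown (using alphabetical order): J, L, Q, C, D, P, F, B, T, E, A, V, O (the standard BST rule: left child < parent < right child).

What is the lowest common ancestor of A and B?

B

Insert J: tree is empty, so J becomes the root.
Insert L: L > J → go right. Place as right child of J.
Insert Q: Q > J → go right; Q > L → go right. Place as right child of L.
Insert C: C < J → go left. Place as left child of J.
Insert D: D < J → go left; D > C → go right. Place as right child of C.
Insert P: P > J → go right; P > L → go right; P < Q → go left. Place as left child of Q.
Insert F: F < J → go left; F > C → go right; F > D → go right. Place as right child of D.
Insert B: B < J → go left; B < C → go left. Place as left child of C.
Insert T: T > J → go right; T > L → go right; T > Q → go right. Place as right child of Q.
Insert E: E < J → go left; E > C → go right; E > D → go right; E < F → go left. Place as left child of F.
Insert A: A < J → go left; A < C → go left; A < B → go left. Place as left child of B.
Insert V: V > J → go right; V > L → go right; V > Q → go right; V > T → go right. Place as right child of T.
Insert O: O > J → go right; O > L → go right; O < Q → go left; O < P → go left. Place as left child of P.

Path to A: J → C → B → A
Path to B: J → C → B
B lies on both paths and is an ancestor of the other node.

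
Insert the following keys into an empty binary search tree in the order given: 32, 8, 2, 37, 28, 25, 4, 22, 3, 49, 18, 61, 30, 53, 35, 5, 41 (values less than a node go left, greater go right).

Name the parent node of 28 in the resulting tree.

Resulting structure (node: left, right):
  32: L=8, R=37
  8: L=2, R=28
  2: L=–, R=4
  37: L=35, R=49
  28: L=25, R=30
  25: L=22, R=–
  4: L=3, R=5
  22: L=18, R=–
  3: L=–, R=–
  49: L=41, R=61
  18: L=–, R=–
  61: L=53, R=–
  30: L=–, R=–
  53: L=–, R=–
  35: L=–, R=–
  5: L=–, R=–
  41: L=–, R=–

8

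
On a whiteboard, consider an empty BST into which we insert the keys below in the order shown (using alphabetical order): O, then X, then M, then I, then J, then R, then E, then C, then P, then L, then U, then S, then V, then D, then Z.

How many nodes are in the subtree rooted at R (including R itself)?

5

Insert O: tree is empty, so O becomes the root.
Insert X: X > O → go right. Place as right child of O.
Insert M: M < O → go left. Place as left child of O.
Insert I: I < O → go left; I < M → go left. Place as left child of M.
Insert J: J < O → go left; J < M → go left; J > I → go right. Place as right child of I.
Insert R: R > O → go right; R < X → go left. Place as left child of X.
Insert E: E < O → go left; E < M → go left; E < I → go left. Place as left child of I.
Insert C: C < O → go left; C < M → go left; C < I → go left; C < E → go left. Place as left child of E.
Insert P: P > O → go right; P < X → go left; P < R → go left. Place as left child of R.
Insert L: L < O → go left; L < M → go left; L > I → go right; L > J → go right. Place as right child of J.
Insert U: U > O → go right; U < X → go left; U > R → go right. Place as right child of R.
Insert S: S > O → go right; S < X → go left; S > R → go right; S < U → go left. Place as left child of U.
Insert V: V > O → go right; V < X → go left; V > R → go right; V > U → go right. Place as right child of U.
Insert D: D < O → go left; D < M → go left; D < I → go left; D < E → go left; D > C → go right. Place as right child of C.
Insert Z: Z > O → go right; Z > X → go right. Place as right child of X.

Subtree rooted at R contains: R, P, U, S, V — 5 nodes.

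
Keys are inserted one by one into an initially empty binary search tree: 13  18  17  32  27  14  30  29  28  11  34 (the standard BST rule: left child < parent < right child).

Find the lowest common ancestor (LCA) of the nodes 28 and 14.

13: root
18: right child of 13 (depth 1)
17: left child of 18 (depth 2)
32: right child of 18 (depth 2)
27: left child of 32 (depth 3)
14: left child of 17 (depth 3)
30: right child of 27 (depth 4)
29: left child of 30 (depth 5)
28: left child of 29 (depth 6)
11: left child of 13 (depth 1)
34: right child of 32 (depth 3)

Path to 28: 13 → 18 → 32 → 27 → 30 → 29 → 28
Path to 14: 13 → 18 → 17 → 14
The paths share a prefix ending at 18, then split left and right.

18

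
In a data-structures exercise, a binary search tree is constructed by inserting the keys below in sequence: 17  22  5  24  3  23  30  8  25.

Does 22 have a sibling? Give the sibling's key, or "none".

5

Resulting structure (node: left, right):
  17: L=5, R=22
  22: L=–, R=24
  5: L=3, R=8
  24: L=23, R=30
  3: L=–, R=–
  23: L=–, R=–
  30: L=25, R=–
  8: L=–, R=–
  25: L=–, R=–

22's parent is 17; the other child of 17 is 5.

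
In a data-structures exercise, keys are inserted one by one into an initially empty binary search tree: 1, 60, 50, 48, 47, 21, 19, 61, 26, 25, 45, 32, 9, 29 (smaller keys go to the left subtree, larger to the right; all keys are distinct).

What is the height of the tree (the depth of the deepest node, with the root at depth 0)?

9

1: root
60: right child of 1 (depth 1)
50: left child of 60 (depth 2)
48: left child of 50 (depth 3)
47: left child of 48 (depth 4)
21: left child of 47 (depth 5)
19: left child of 21 (depth 6)
61: right child of 60 (depth 2)
26: right child of 21 (depth 6)
25: left child of 26 (depth 7)
45: right child of 26 (depth 7)
32: left child of 45 (depth 8)
9: left child of 19 (depth 7)
29: left child of 32 (depth 9)

The deepest node is 29 at depth 9.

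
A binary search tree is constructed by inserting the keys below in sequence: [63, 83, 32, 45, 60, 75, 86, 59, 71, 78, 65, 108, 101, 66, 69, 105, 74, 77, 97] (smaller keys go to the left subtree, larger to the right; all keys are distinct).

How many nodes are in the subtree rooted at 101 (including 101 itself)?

3

Insert 63: tree is empty, so 63 becomes the root.
Insert 83: 83 > 63 → go right. Place as right child of 63.
Insert 32: 32 < 63 → go left. Place as left child of 63.
Insert 45: 45 < 63 → go left; 45 > 32 → go right. Place as right child of 32.
Insert 60: 60 < 63 → go left; 60 > 32 → go right; 60 > 45 → go right. Place as right child of 45.
Insert 75: 75 > 63 → go right; 75 < 83 → go left. Place as left child of 83.
Insert 86: 86 > 63 → go right; 86 > 83 → go right. Place as right child of 83.
Insert 59: 59 < 63 → go left; 59 > 32 → go right; 59 > 45 → go right; 59 < 60 → go left. Place as left child of 60.
Insert 71: 71 > 63 → go right; 71 < 83 → go left; 71 < 75 → go left. Place as left child of 75.
Insert 78: 78 > 63 → go right; 78 < 83 → go left; 78 > 75 → go right. Place as right child of 75.
Insert 65: 65 > 63 → go right; 65 < 83 → go left; 65 < 75 → go left; 65 < 71 → go left. Place as left child of 71.
Insert 108: 108 > 63 → go right; 108 > 83 → go right; 108 > 86 → go right. Place as right child of 86.
Insert 101: 101 > 63 → go right; 101 > 83 → go right; 101 > 86 → go right; 101 < 108 → go left. Place as left child of 108.
Insert 66: 66 > 63 → go right; 66 < 83 → go left; 66 < 75 → go left; 66 < 71 → go left; 66 > 65 → go right. Place as right child of 65.
Insert 69: 69 > 63 → go right; 69 < 83 → go left; 69 < 75 → go left; 69 < 71 → go left; 69 > 65 → go right; 69 > 66 → go right. Place as right child of 66.
Insert 105: 105 > 63 → go right; 105 > 83 → go right; 105 > 86 → go right; 105 < 108 → go left; 105 > 101 → go right. Place as right child of 101.
Insert 74: 74 > 63 → go right; 74 < 83 → go left; 74 < 75 → go left; 74 > 71 → go right. Place as right child of 71.
Insert 77: 77 > 63 → go right; 77 < 83 → go left; 77 > 75 → go right; 77 < 78 → go left. Place as left child of 78.
Insert 97: 97 > 63 → go right; 97 > 83 → go right; 97 > 86 → go right; 97 < 108 → go left; 97 < 101 → go left. Place as left child of 101.

Subtree rooted at 101 contains: 101, 97, 105 — 3 nodes.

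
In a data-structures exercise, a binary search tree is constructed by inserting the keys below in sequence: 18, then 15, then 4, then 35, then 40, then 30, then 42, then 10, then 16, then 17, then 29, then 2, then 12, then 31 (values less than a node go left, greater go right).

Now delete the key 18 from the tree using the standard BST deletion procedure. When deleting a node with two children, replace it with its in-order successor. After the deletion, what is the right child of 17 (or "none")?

18: root
15: left child of 18 (depth 1)
4: left child of 15 (depth 2)
35: right child of 18 (depth 1)
40: right child of 35 (depth 2)
30: left child of 35 (depth 2)
42: right child of 40 (depth 3)
10: right child of 4 (depth 3)
16: right child of 15 (depth 2)
17: right child of 16 (depth 3)
29: left child of 30 (depth 3)
2: left child of 4 (depth 3)
12: right child of 10 (depth 4)
31: right child of 30 (depth 3)

Delete 18 (two children — replace with in-order successor).
After deletion, 17's right child: none.

none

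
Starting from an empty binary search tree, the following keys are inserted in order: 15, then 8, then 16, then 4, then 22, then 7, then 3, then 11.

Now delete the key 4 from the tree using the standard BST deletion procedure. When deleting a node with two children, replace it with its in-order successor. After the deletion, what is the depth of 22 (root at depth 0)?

2

15: root
8: left child of 15 (depth 1)
16: right child of 15 (depth 1)
4: left child of 8 (depth 2)
22: right child of 16 (depth 2)
7: right child of 4 (depth 3)
3: left child of 4 (depth 3)
11: right child of 8 (depth 2)

Delete 4 (two children — replace with in-order successor).
After deletion, path to 22: 15 → 16 → 22.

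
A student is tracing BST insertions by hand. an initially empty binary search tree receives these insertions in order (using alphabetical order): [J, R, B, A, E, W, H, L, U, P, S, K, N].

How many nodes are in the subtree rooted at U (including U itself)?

J: root
R: right child of J (depth 1)
B: left child of J (depth 1)
A: left child of B (depth 2)
E: right child of B (depth 2)
W: right child of R (depth 2)
H: right child of E (depth 3)
L: left child of R (depth 2)
U: left child of W (depth 3)
P: right child of L (depth 3)
S: left child of U (depth 4)
K: left child of L (depth 3)
N: left child of P (depth 4)

Subtree rooted at U contains: U, S — 2 nodes.

2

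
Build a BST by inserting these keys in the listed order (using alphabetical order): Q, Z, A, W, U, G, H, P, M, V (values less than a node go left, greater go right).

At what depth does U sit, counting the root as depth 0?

3

Resulting structure (node: left, right):
  Q: L=A, R=Z
  Z: L=W, R=–
  A: L=–, R=G
  W: L=U, R=–
  U: L=–, R=V
  G: L=–, R=H
  H: L=–, R=P
  P: L=M, R=–
  M: L=–, R=–
  V: L=–, R=–

Path to U: Q → Z → W → U, which is 3 edges.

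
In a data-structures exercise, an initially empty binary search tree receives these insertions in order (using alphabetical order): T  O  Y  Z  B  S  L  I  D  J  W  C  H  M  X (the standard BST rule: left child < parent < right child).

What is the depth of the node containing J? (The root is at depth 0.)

Insert T: tree is empty, so T becomes the root.
Insert O: O < T → go left. Place as left child of T.
Insert Y: Y > T → go right. Place as right child of T.
Insert Z: Z > T → go right; Z > Y → go right. Place as right child of Y.
Insert B: B < T → go left; B < O → go left. Place as left child of O.
Insert S: S < T → go left; S > O → go right. Place as right child of O.
Insert L: L < T → go left; L < O → go left; L > B → go right. Place as right child of B.
Insert I: I < T → go left; I < O → go left; I > B → go right; I < L → go left. Place as left child of L.
Insert D: D < T → go left; D < O → go left; D > B → go right; D < L → go left; D < I → go left. Place as left child of I.
Insert J: J < T → go left; J < O → go left; J > B → go right; J < L → go left; J > I → go right. Place as right child of I.
Insert W: W > T → go right; W < Y → go left. Place as left child of Y.
Insert C: C < T → go left; C < O → go left; C > B → go right; C < L → go left; C < I → go left; C < D → go left. Place as left child of D.
Insert H: H < T → go left; H < O → go left; H > B → go right; H < L → go left; H < I → go left; H > D → go right. Place as right child of D.
Insert M: M < T → go left; M < O → go left; M > B → go right; M > L → go right. Place as right child of L.
Insert X: X > T → go right; X < Y → go left; X > W → go right. Place as right child of W.

Path to J: T → O → B → L → I → J, which is 5 edges.

5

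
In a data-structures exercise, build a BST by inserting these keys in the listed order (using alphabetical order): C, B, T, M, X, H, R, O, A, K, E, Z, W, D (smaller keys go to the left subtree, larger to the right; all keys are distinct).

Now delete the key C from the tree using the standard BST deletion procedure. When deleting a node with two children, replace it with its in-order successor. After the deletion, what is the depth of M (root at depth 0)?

C: root
B: left child of C (depth 1)
T: right child of C (depth 1)
M: left child of T (depth 2)
X: right child of T (depth 2)
H: left child of M (depth 3)
R: right child of M (depth 3)
O: left child of R (depth 4)
A: left child of B (depth 2)
K: right child of H (depth 4)
E: left child of H (depth 4)
Z: right child of X (depth 3)
W: left child of X (depth 3)
D: left child of E (depth 5)

Delete C (two children — replace with in-order successor).
After deletion, path to M: D → T → M.

2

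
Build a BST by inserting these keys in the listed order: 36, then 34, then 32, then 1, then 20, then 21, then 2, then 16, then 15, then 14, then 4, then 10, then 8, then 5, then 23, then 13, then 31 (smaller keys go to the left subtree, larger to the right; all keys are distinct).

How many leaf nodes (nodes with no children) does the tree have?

Insert 36: tree is empty, so 36 becomes the root.
Insert 34: 34 < 36 → go left. Place as left child of 36.
Insert 32: 32 < 36 → go left; 32 < 34 → go left. Place as left child of 34.
Insert 1: 1 < 36 → go left; 1 < 34 → go left; 1 < 32 → go left. Place as left child of 32.
Insert 20: 20 < 36 → go left; 20 < 34 → go left; 20 < 32 → go left; 20 > 1 → go right. Place as right child of 1.
Insert 21: 21 < 36 → go left; 21 < 34 → go left; 21 < 32 → go left; 21 > 1 → go right; 21 > 20 → go right. Place as right child of 20.
Insert 2: 2 < 36 → go left; 2 < 34 → go left; 2 < 32 → go left; 2 > 1 → go right; 2 < 20 → go left. Place as left child of 20.
Insert 16: 16 < 36 → go left; 16 < 34 → go left; 16 < 32 → go left; 16 > 1 → go right; 16 < 20 → go left; 16 > 2 → go right. Place as right child of 2.
Insert 15: 15 < 36 → go left; 15 < 34 → go left; 15 < 32 → go left; 15 > 1 → go right; 15 < 20 → go left; 15 > 2 → go right; 15 < 16 → go left. Place as left child of 16.
Insert 14: 14 < 36 → go left; 14 < 34 → go left; 14 < 32 → go left; 14 > 1 → go right; 14 < 20 → go left; 14 > 2 → go right; 14 < 16 → go left; 14 < 15 → go left. Place as left child of 15.
Insert 4: 4 < 36 → go left; 4 < 34 → go left; 4 < 32 → go left; 4 > 1 → go right; 4 < 20 → go left; 4 > 2 → go right; 4 < 16 → go left; 4 < 15 → go left; 4 < 14 → go left. Place as left child of 14.
Insert 10: 10 < 36 → go left; 10 < 34 → go left; 10 < 32 → go left; 10 > 1 → go right; 10 < 20 → go left; 10 > 2 → go right; 10 < 16 → go left; 10 < 15 → go left; 10 < 14 → go left; 10 > 4 → go right. Place as right child of 4.
Insert 8: 8 < 36 → go left; 8 < 34 → go left; 8 < 32 → go left; 8 > 1 → go right; 8 < 20 → go left; 8 > 2 → go right; 8 < 16 → go left; 8 < 15 → go left; 8 < 14 → go left; 8 > 4 → go right; 8 < 10 → go left. Place as left child of 10.
Insert 5: 5 < 36 → go left; 5 < 34 → go left; 5 < 32 → go left; 5 > 1 → go right; 5 < 20 → go left; 5 > 2 → go right; 5 < 16 → go left; 5 < 15 → go left; 5 < 14 → go left; 5 > 4 → go right; 5 < 10 → go left; 5 < 8 → go left. Place as left child of 8.
Insert 23: 23 < 36 → go left; 23 < 34 → go left; 23 < 32 → go left; 23 > 1 → go right; 23 > 20 → go right; 23 > 21 → go right. Place as right child of 21.
Insert 13: 13 < 36 → go left; 13 < 34 → go left; 13 < 32 → go left; 13 > 1 → go right; 13 < 20 → go left; 13 > 2 → go right; 13 < 16 → go left; 13 < 15 → go left; 13 < 14 → go left; 13 > 4 → go right; 13 > 10 → go right. Place as right child of 10.
Insert 31: 31 < 36 → go left; 31 < 34 → go left; 31 < 32 → go left; 31 > 1 → go right; 31 > 20 → go right; 31 > 21 → go right; 31 > 23 → go right. Place as right child of 23.

Leaves: 5, 13, 31 — 3 in total.

3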